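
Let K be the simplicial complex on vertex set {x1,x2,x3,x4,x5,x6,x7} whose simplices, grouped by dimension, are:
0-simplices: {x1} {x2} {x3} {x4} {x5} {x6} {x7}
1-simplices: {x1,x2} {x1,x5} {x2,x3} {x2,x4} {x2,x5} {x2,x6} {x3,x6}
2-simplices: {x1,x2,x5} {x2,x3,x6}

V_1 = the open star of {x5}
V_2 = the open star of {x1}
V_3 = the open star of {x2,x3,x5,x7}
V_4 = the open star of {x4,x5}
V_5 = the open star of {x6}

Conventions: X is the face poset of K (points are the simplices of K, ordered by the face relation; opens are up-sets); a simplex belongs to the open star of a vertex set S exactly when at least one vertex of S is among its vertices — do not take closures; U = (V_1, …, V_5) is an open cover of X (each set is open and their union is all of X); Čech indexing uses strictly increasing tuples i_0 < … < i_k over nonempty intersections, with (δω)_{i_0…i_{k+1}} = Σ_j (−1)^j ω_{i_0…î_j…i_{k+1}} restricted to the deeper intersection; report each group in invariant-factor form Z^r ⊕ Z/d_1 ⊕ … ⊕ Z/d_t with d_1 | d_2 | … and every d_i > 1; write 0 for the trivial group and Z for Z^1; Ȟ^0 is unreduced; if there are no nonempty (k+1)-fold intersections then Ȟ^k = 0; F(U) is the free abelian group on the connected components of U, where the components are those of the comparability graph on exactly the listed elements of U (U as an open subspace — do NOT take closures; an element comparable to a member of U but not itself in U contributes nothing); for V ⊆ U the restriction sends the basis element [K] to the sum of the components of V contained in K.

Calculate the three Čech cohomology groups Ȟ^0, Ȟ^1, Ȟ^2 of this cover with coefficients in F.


nonempty intersections:
  V1={{x5},{x1,x5},{x2,x5},{x1,x2,x5}} V2={{x1},{x1,x2},{x1,x5},{x1,x2,x5}} V3={{x2},{x3},{x5},{x7},{x1,x2},{x1,x5},{x2,x3},{x2,x4},{x2,x5},{x2,x6},{x3,x6},{x1,x2,x5},{x2,x3,x6}} V4={{x4},{x5},{x1,x5},{x2,x4},{x2,x5},{x1,x2,x5}} V5={{x6},{x2,x6},{x3,x6},{x2,x3,x6}}
  V12={{x1,x5},{x1,x2,x5}} V13={{x5},{x1,x5},{x2,x5},{x1,x2,x5}} V14={{x5},{x1,x5},{x2,x5},{x1,x2,x5}} V23={{x1,x2},{x1,x5},{x1,x2,x5}} V24={{x1,x5},{x1,x2,x5}} V34={{x5},{x1,x5},{x2,x4},{x2,x5},{x1,x2,x5}} V35={{x2,x6},{x3,x6},{x2,x3,x6}}
  V123={{x1,x5},{x1,x2,x5}} V124={{x1,x5},{x1,x2,x5}} V134={{x5},{x1,x5},{x2,x5},{x1,x2,x5}} V234={{x1,x5},{x1,x2,x5}}
  V1234={{x1,x5},{x1,x2,x5}}
components per intersection:
  V1: {{x5},{x1,x5},{x2,x5},{x1,x2,x5}}
  V2: {{x1},{x1,x2},{x1,x5},{x1,x2,x5}}
  V3: {{x2},{x3},{x5},{x1,x2},{x1,x5},{x2,x3},{x2,x4},{x2,x5},{x2,x6},{x3,x6},{x1,x2,x5},{x2,x3,x6}} {{x7}}
  V4: {{x4},{x2,x4}} {{x5},{x1,x5},{x2,x5},{x1,x2,x5}}
  V5: {{x6},{x2,x6},{x3,x6},{x2,x3,x6}}
  V12: {{x1,x5},{x1,x2,x5}}
  V13: {{x5},{x1,x5},{x2,x5},{x1,x2,x5}}
  V14: {{x5},{x1,x5},{x2,x5},{x1,x2,x5}}
  V23: {{x1,x2},{x1,x5},{x1,x2,x5}}
  V24: {{x1,x5},{x1,x2,x5}}
  V34: {{x5},{x1,x5},{x2,x5},{x1,x2,x5}} {{x2,x4}}
  V35: {{x2,x6},{x3,x6},{x2,x3,x6}}
  V123: {{x1,x5},{x1,x2,x5}}
  V124: {{x1,x5},{x1,x2,x5}}
  V134: {{x5},{x1,x5},{x2,x5},{x1,x2,x5}}
  V234: {{x1,x5},{x1,x2,x5}}
  V1234: {{x1,x5},{x1,x2,x5}}
C dims 7,8,4,1; δ0: rk 5, SNF 1^5; δ1: rk 3, SNF 1^3; δ2: rk 1, SNF 1^1
Ȟ^0: (7−5)−0=2 ⇒ Z^2
Ȟ^1: (8−3)−5=0 ⇒ 0
Ȟ^2: (4−1)−3=0 ⇒ 0

Ȟ^0 ≅ Z^2, Ȟ^1 ≅ 0, Ȟ^2 ≅ 0


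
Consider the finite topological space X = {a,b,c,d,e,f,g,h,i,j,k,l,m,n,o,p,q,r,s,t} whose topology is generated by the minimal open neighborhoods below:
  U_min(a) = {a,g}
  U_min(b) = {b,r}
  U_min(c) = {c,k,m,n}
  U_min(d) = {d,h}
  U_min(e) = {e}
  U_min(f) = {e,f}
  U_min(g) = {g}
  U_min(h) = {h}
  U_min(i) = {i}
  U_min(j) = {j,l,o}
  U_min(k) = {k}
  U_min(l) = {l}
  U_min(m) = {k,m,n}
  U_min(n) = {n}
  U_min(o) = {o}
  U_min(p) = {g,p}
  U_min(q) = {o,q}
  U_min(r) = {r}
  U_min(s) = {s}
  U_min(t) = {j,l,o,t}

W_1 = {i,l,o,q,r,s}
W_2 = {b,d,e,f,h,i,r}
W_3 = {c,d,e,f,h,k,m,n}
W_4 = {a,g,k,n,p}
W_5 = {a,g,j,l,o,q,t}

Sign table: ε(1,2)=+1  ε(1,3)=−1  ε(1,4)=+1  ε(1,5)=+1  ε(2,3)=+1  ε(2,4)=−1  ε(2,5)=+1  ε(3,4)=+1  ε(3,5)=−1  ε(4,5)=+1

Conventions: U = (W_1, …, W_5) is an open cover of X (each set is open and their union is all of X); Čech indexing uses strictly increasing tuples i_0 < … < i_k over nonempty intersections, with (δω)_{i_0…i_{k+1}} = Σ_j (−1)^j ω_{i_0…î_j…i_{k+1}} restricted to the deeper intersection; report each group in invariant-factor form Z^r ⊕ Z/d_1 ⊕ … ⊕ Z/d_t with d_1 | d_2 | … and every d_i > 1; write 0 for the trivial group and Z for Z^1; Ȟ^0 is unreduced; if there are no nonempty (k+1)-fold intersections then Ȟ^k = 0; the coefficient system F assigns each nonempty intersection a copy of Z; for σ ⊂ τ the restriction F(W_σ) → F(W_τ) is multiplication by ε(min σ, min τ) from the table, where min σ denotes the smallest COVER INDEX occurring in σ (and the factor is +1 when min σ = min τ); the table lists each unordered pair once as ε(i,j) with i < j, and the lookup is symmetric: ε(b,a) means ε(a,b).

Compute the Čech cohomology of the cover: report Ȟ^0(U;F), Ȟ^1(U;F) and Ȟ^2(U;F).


Ȟ^0(U;F) ≅ Z; Ȟ^1(U;F) ≅ Z; Ȟ^2(U;F) ≅ 0

nonempty overlaps:
  W12={i,r} W15={l,o,q} W23={d,e,f,h} W34={k,n} W45={a,g}
C dims 5,5; δ0: rk 4, SNF 1^4
degree 0: 5−4−0 = 1 → Ȟ^0 ≅ Z
degree 1: 5−0−4 = 1 → Ȟ^1 ≅ Z
degree 2: 0−0−0 = 0 → Ȟ^2 ≅ 0


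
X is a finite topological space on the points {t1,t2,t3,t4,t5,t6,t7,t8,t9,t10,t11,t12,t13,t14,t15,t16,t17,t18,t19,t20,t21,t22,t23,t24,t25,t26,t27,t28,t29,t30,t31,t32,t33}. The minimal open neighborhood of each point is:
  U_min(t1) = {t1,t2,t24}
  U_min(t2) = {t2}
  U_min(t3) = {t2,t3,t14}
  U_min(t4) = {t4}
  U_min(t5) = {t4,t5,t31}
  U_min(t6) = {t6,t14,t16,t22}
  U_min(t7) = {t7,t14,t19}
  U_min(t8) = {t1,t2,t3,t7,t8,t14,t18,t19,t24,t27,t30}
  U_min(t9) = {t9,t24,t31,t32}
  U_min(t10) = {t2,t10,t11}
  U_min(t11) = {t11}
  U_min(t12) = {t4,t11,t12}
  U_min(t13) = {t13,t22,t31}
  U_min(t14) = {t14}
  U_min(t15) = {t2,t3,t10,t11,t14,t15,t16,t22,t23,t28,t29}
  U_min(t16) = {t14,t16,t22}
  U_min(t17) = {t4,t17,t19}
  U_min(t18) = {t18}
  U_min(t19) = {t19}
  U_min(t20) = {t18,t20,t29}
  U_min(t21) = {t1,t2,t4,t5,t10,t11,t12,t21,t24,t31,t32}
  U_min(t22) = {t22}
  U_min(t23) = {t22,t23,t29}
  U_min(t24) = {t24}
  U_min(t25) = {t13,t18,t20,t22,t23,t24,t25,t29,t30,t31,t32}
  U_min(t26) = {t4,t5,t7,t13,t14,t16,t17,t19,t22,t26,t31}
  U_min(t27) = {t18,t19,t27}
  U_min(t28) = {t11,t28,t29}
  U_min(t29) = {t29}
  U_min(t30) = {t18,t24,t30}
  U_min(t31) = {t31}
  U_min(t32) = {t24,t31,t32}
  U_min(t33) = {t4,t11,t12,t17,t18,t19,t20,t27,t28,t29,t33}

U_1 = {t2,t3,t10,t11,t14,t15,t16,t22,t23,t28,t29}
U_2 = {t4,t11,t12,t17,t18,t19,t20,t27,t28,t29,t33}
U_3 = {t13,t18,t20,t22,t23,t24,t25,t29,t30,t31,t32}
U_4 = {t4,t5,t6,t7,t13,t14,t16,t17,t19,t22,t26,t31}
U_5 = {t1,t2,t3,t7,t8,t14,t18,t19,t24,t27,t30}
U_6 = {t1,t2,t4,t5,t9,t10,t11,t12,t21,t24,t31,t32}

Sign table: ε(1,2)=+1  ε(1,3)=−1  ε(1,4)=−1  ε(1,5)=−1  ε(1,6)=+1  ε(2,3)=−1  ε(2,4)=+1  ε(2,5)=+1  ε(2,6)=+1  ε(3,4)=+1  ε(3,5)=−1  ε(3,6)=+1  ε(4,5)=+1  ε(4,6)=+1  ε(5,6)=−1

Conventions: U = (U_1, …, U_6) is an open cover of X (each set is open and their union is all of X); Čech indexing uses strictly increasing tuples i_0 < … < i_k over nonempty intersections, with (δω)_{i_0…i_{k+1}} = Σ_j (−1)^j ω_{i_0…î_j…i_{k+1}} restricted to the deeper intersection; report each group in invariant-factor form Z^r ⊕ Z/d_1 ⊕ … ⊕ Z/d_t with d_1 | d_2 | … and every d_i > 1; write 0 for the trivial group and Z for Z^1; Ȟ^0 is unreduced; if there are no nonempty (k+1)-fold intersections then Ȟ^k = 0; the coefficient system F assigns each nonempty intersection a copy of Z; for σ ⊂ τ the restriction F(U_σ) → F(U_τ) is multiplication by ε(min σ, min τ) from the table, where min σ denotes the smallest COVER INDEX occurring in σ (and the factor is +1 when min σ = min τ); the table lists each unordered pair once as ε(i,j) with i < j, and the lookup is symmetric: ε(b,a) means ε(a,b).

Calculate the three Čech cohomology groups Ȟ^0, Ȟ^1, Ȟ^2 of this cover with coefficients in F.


intersection data:
  U12={t11,t28,t29} U13={t22,t23,t29} U14={t14,t16,t22} U15={t2,t3,t14} U16={t2,t10,t11} U23={t18,t20,t29} U24={t4,t17,t19} U25={t18,t19,t27} U26={t4,t11,t12} U34={t13,t22,t31} U35={t18,t24,t30} U36={t24,t31,t32} U45={t7,t14,t19} U46={t4,t5,t31} U56={t1,t2,t24}
  U123={t29} U126={t11} U134={t22} U145={t14} U156={t2} U235={t18} U245={t19} U246={t4} U346={t31} U356={t24}
C dims 6,15,10; δ0: rk 6, SNF 1^5·2; δ1: rk 9, SNF 1^9
Ȟ^0 = (6 − 6) − 0 = 0, so Ȟ^0 ≅ 0
Ȟ^1 = (15 − 9) − 6 = 0 plus torsion [2], so Ȟ^1 ≅ Z/2
Ȟ^2 = (10 − 0) − 9 = 1, so Ȟ^2 ≅ Z

Ȟ^0(U;F) ≅ 0, Ȟ^1(U;F) ≅ Z/2 and Ȟ^2(U;F) ≅ Z


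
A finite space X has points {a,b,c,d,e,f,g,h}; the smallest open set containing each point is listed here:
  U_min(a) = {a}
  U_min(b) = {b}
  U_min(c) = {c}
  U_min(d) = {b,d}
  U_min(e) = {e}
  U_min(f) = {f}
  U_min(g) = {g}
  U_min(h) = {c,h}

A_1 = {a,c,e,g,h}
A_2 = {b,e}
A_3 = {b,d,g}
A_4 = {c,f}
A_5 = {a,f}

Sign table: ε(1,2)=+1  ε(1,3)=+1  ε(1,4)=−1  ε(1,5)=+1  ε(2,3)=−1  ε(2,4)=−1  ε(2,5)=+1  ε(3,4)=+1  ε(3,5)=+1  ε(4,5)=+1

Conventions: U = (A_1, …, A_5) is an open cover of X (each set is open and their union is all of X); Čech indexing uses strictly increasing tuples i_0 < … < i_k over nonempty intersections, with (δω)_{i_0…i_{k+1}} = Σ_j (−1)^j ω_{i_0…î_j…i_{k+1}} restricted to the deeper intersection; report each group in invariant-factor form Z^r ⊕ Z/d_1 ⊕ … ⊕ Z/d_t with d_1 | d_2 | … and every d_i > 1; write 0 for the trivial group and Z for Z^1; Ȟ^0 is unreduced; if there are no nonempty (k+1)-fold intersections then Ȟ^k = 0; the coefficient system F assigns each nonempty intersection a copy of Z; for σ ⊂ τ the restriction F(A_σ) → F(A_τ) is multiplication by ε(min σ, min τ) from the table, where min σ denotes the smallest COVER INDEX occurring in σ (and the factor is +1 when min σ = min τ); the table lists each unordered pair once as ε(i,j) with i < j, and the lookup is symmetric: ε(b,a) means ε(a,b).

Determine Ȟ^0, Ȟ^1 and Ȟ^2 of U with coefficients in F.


nerve of the cover:
  A12={e} A13={g} A14={c} A15={a} A23={b} A45={f}
C dims 5,6; δ0: rk 5, SNF 1^4·2
Ȟ^0 = (5 − 5) − 0 = 0, so Ȟ^0 ≅ 0
Ȟ^1 = (6 − 0) − 5 = 1 plus torsion [2], so Ȟ^1 ≅ Z ⊕ Z/2
Ȟ^2 = (0 − 0) − 0 = 0, so Ȟ^2 ≅ 0

Ȟ^0(U;F) ≅ 0; Ȟ^1(U;F) ≅ Z ⊕ Z/2; Ȟ^2(U;F) ≅ 0


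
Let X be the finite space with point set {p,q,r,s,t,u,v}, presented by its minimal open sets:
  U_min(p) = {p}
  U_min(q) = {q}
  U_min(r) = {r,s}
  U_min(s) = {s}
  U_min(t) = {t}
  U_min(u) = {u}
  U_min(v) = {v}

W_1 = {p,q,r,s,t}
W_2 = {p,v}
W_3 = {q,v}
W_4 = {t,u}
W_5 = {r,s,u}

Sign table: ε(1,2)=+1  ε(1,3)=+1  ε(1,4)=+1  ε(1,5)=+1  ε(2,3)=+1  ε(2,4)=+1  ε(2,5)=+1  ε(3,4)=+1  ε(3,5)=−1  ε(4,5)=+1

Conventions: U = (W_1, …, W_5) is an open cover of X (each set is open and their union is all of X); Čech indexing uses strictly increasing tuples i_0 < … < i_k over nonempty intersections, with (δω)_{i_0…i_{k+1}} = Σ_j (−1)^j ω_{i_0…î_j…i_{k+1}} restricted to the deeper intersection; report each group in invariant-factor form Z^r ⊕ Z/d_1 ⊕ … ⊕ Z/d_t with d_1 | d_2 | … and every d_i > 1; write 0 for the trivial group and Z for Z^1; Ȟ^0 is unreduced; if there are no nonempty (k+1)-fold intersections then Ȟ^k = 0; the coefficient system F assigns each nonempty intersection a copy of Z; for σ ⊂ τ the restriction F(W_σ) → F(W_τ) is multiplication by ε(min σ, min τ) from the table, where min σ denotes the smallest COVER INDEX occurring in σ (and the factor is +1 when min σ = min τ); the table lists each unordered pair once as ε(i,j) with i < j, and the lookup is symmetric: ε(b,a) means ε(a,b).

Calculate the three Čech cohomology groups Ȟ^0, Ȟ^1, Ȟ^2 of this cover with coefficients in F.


nonempty intersections:
  W12={p} W13={q} W14={t} W15={r,s} W23={v} W45={u}
C dims 5,6; δ0: rk 4, SNF 1^4
Ȟ^0: (5−4)−0=1 ⇒ Z
Ȟ^1: (6−0)−4=2 ⇒ Z^2
Ȟ^2: (0−0)−0=0 ⇒ 0

Ȟ^0 ≅ Z,  Ȟ^1 ≅ Z^2,  Ȟ^2 ≅ 0


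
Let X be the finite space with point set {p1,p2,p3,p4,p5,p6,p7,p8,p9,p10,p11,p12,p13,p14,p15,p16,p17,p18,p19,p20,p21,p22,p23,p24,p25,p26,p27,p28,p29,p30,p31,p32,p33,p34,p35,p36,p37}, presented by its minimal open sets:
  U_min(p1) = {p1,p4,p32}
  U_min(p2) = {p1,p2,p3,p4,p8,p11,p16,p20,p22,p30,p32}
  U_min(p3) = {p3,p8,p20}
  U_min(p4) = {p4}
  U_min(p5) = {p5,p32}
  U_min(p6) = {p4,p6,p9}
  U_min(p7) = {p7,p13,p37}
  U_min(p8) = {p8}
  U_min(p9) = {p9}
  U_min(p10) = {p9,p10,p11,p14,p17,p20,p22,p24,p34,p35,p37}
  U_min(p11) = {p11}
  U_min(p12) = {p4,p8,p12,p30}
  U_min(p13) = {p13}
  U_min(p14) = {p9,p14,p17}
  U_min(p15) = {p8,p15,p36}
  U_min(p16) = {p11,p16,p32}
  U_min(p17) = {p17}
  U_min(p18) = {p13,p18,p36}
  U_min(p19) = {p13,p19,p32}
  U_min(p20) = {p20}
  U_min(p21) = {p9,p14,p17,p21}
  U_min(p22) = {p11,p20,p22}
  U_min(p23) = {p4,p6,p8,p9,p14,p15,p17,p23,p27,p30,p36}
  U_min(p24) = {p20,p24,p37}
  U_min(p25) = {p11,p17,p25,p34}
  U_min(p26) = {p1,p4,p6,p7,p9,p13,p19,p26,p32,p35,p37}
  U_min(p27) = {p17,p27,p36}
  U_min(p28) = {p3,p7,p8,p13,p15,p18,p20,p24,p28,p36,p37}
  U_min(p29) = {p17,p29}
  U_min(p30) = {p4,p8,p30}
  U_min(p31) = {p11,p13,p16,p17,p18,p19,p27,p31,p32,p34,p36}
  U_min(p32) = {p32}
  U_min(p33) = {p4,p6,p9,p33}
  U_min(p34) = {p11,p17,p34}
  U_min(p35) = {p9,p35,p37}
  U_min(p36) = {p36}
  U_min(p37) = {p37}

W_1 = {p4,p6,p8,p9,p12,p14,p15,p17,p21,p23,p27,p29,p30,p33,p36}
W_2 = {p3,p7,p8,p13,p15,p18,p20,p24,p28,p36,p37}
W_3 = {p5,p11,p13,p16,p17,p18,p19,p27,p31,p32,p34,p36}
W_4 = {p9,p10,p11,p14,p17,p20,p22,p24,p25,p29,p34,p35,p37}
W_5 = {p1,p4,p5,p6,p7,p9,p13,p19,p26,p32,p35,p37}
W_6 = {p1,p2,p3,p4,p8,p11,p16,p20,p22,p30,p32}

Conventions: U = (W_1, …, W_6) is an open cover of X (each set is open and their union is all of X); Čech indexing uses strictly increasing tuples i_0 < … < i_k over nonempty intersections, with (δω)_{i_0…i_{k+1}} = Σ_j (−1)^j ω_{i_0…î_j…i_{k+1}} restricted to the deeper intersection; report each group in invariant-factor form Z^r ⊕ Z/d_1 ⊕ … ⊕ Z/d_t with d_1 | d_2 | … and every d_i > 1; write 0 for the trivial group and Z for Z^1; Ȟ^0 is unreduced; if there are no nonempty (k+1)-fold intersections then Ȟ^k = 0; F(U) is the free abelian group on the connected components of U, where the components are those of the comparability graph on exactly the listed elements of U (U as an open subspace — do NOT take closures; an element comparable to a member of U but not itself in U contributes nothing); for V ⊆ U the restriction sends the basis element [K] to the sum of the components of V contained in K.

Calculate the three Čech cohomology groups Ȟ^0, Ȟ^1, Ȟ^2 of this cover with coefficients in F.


Ȟ^0 ≅ Z, Ȟ^1 ≅ 0, Ȟ^2 ≅ Z/2

intersection data:
  W12={p8,p15,p36} W13={p17,p27,p36} W14={p9,p14,p17,p29} W15={p4,p6,p9} W16={p4,p8,p30} W23={p13,p18,p36} W24={p20,p24,p37} W25={p7,p13,p37} W26={p3,p8,p20} W34={p11,p17,p34} W35={p5,p13,p19,p32} W36={p11,p16,p32} W45={p9,p35,p37} W46={p11,p20,p22} W56={p1,p4,p32}
  W123={p36} W126={p8} W134={p17} W145={p9} W156={p4} W235={p13} W245={p37} W246={p20} W346={p11} W356={p32}
components per intersection:
  W1: {p4,p6,p8,p9,p12,p14,p15,p17,p21,p23,p27,p29,p30,p33,p36}
  W2: {p3,p7,p8,p13,p15,p18,p20,p24,p28,p36,p37}
  W3: {p5,p11,p13,p16,p17,p18,p19,p27,p31,p32,p34,p36}
  W4: {p9,p10,p11,p14,p17,p20,p22,p24,p25,p29,p34,p35,p37}
  W5: {p1,p4,p5,p6,p7,p9,p13,p19,p26,p32,p35,p37}
  W6: {p1,p2,p3,p4,p8,p11,p16,p20,p22,p30,p32}
  W12: {p8,p15,p36}
  W13: {p17,p27,p36}
  W14: {p9,p14,p17,p29}
  W15: {p4,p6,p9}
  W16: {p4,p8,p30}
  W23: {p13,p18,p36}
  W24: {p20,p24,p37}
  W25: {p7,p13,p37}
  W26: {p3,p8,p20}
  W34: {p11,p17,p34}
  W35: {p5,p13,p19,p32}
  W36: {p11,p16,p32}
  W45: {p9,p35,p37}
  W46: {p11,p20,p22}
  W56: {p1,p4,p32}
  W123: {p36}
  W126: {p8}
  W134: {p17}
  W145: {p9}
  W156: {p4}
  W235: {p13}
  W245: {p37}
  W246: {p20}
  W346: {p11}
  W356: {p32}
C dims 6,15,10; δ0: rk 5, SNF 1^5; δ1: rk 10, SNF 1^9·2
Ȟ^0 = (6 − 5) − 0 = 1, so Ȟ^0 ≅ Z
Ȟ^1 = (15 − 10) − 5 = 0, so Ȟ^1 ≅ 0
Ȟ^2 = (10 − 0) − 10 = 0 plus torsion [2], so Ȟ^2 ≅ Z/2


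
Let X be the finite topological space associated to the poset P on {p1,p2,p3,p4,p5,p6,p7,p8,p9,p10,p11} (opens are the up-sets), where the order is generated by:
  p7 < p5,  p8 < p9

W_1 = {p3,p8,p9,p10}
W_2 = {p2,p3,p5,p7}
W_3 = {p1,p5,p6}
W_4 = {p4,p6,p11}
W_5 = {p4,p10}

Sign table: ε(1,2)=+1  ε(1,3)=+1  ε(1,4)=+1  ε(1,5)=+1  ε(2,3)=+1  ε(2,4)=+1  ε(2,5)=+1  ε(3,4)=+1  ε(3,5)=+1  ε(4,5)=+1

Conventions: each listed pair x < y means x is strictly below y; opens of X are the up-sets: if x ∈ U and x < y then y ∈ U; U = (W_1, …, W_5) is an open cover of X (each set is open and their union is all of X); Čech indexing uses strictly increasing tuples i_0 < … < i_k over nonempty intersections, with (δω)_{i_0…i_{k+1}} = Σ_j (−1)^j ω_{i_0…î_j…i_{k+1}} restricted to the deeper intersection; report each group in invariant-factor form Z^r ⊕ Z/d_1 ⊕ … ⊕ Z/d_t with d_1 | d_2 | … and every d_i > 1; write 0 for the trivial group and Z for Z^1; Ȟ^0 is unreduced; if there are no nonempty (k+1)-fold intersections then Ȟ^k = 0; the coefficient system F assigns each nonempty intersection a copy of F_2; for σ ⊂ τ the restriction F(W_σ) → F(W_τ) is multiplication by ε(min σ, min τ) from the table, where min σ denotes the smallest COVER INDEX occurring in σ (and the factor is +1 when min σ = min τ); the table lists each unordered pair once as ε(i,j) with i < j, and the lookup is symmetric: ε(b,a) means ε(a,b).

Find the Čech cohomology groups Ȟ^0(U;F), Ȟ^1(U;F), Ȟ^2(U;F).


Ȟ^0 ≅ Z/2, Ȟ^1 ≅ Z/2, Ȟ^2 ≅ 0

intersection data:
  W12={p3} W15={p10} W23={p5} W34={p6} W45={p4}
C dims 5,5; δ0: rk_F2 4
Ȟ^0 = (5 − 4) − 0 = 1, so Ȟ^0 ≅ Z/2
Ȟ^1 = (5 − 0) − 4 = 1, so Ȟ^1 ≅ Z/2
Ȟ^2 = (0 − 0) − 0 = 0, so Ȟ^2 ≅ 0


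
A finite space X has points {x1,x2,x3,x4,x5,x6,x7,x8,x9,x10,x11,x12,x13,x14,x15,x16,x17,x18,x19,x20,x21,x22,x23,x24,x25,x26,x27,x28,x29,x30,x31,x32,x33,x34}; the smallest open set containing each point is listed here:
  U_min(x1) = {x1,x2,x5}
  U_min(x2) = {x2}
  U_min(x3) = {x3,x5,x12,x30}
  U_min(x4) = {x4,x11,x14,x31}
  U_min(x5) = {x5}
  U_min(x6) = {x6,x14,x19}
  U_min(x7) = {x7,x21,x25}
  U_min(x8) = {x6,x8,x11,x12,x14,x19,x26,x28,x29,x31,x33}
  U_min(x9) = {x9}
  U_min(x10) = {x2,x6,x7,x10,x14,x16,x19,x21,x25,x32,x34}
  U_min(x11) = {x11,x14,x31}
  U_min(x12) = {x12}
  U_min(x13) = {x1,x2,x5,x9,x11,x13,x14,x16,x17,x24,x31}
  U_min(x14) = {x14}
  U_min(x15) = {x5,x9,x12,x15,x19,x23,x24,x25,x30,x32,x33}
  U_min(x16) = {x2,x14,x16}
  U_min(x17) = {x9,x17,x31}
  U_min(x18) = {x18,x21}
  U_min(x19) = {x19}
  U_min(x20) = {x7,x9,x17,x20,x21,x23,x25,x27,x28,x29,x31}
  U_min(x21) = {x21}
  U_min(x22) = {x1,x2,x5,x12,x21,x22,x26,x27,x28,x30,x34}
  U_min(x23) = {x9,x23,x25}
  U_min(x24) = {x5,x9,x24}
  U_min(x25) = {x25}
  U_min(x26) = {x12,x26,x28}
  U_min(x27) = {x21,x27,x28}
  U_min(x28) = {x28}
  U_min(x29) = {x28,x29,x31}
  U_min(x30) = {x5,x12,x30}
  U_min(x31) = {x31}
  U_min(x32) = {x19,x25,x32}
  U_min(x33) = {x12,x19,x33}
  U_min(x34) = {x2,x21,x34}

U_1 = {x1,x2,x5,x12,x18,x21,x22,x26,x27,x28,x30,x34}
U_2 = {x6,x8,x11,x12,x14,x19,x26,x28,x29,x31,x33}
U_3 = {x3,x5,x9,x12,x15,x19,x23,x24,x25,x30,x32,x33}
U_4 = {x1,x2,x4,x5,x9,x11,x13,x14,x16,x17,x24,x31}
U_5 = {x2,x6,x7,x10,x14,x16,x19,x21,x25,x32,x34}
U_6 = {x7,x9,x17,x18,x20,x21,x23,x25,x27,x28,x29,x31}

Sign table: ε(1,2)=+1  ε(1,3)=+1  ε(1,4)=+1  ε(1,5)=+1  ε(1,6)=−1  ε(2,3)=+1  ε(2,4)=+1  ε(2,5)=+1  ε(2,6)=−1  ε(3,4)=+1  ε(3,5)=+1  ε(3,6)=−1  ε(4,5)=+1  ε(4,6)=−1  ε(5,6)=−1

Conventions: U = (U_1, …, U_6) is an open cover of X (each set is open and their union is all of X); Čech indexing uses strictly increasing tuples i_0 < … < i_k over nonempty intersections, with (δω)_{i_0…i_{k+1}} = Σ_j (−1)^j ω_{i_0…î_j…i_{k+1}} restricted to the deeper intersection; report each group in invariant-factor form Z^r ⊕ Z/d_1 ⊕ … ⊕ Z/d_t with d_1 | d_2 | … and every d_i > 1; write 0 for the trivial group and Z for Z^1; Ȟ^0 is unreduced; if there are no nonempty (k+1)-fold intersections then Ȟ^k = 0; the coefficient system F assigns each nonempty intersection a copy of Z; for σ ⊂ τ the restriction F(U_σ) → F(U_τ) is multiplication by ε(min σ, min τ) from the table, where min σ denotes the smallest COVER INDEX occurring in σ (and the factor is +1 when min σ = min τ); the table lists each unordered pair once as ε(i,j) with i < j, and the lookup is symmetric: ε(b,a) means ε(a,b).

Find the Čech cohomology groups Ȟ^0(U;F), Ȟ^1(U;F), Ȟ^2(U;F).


nonempty intersections:
  U12={x12,x26,x28} U13={x5,x12,x30} U14={x1,x2,x5} U15={x2,x21,x34} U16={x18,x21,x27,x28} U23={x12,x19,x33} U24={x11,x14,x31} U25={x6,x14,x19} U26={x28,x29,x31} U34={x5,x9,x24} U35={x19,x25,x32} U36={x9,x23,x25} U45={x2,x14,x16} U46={x9,x17,x31} U56={x7,x21,x25}
  U123={x12} U126={x28} U134={x5} U145={x2} U156={x21} U235={x19} U245={x14} U246={x31} U346={x9} U356={x25}
C dims 6,15,10; δ0: rk 5, SNF 1^5; δ1: rk 10, SNF 1^9·2
Ȟ^0: (6−5)−0=1 ⇒ Z
Ȟ^1: (15−10)−5=0 ⇒ 0
Ȟ^2: (10−0)−10=0 plus torsion [2] ⇒ Z/2

Ȟ^0 ≅ Z,  Ȟ^1 ≅ 0,  Ȟ^2 ≅ Z/2


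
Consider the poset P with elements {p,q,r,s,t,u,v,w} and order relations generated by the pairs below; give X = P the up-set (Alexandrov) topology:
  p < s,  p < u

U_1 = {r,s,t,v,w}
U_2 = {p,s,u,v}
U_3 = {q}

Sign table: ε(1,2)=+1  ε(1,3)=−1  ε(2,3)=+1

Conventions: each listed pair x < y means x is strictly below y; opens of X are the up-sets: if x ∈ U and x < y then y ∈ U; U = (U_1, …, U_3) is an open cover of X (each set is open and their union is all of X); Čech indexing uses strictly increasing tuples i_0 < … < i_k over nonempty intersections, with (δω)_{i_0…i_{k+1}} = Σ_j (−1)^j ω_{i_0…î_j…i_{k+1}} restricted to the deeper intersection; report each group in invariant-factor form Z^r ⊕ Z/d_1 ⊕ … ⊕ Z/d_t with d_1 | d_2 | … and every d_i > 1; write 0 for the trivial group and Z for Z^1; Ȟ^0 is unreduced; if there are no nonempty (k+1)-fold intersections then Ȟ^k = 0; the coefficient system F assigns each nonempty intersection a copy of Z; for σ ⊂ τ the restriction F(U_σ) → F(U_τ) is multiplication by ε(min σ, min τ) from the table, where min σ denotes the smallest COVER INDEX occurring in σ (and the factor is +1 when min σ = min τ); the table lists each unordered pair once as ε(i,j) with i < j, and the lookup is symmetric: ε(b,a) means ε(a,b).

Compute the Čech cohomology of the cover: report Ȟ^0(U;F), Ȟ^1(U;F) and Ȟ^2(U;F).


Ȟ^0 = Z^2,  Ȟ^1 = 0,  Ȟ^2 = 0

intersection data:
  U12={s,v}
C dims 3,1; δ0: rk 1, SNF 1^1
Ȟ^0 = (3 − 1) − 0 = 2, so Ȟ^0 ≅ Z^2
Ȟ^1 = (1 − 0) − 1 = 0, so Ȟ^1 ≅ 0
Ȟ^2 = (0 − 0) − 0 = 0, so Ȟ^2 ≅ 0


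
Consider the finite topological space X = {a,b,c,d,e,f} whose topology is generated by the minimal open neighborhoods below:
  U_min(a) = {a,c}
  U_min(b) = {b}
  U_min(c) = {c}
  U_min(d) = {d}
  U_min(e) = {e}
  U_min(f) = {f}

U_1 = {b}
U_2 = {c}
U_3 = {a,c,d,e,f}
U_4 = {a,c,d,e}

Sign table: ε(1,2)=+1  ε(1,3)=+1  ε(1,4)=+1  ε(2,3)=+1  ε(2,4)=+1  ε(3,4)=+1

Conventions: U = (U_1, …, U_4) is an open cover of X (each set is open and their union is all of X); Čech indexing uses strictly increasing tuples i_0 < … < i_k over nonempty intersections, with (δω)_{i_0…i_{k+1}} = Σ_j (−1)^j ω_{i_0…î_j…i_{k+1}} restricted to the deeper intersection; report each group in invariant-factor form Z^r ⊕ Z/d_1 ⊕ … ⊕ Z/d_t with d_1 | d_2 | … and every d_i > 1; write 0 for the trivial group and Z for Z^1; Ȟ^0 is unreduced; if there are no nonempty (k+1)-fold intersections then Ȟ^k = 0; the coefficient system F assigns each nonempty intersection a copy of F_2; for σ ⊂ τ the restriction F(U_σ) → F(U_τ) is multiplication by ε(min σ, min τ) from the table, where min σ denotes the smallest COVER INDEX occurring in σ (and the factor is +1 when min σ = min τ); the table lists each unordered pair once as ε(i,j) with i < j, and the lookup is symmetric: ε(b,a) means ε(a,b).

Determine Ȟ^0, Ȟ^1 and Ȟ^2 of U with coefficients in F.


cover nerve:
  U23={c} U24={c} U34={a,c,d,e}
  U234={c}
C dims 4,3,1; δ0: rk_F2 2; δ1: rk_F2 1
Ȟ^0: (4−2)−0=2 ⇒ Z/2 ⊕ Z/2
Ȟ^1: (3−1)−2=0 ⇒ 0
Ȟ^2: (1−0)−1=0 ⇒ 0

Ȟ^0 ≅ Z/2 ⊕ Z/2,  Ȟ^1 ≅ 0,  Ȟ^2 ≅ 0


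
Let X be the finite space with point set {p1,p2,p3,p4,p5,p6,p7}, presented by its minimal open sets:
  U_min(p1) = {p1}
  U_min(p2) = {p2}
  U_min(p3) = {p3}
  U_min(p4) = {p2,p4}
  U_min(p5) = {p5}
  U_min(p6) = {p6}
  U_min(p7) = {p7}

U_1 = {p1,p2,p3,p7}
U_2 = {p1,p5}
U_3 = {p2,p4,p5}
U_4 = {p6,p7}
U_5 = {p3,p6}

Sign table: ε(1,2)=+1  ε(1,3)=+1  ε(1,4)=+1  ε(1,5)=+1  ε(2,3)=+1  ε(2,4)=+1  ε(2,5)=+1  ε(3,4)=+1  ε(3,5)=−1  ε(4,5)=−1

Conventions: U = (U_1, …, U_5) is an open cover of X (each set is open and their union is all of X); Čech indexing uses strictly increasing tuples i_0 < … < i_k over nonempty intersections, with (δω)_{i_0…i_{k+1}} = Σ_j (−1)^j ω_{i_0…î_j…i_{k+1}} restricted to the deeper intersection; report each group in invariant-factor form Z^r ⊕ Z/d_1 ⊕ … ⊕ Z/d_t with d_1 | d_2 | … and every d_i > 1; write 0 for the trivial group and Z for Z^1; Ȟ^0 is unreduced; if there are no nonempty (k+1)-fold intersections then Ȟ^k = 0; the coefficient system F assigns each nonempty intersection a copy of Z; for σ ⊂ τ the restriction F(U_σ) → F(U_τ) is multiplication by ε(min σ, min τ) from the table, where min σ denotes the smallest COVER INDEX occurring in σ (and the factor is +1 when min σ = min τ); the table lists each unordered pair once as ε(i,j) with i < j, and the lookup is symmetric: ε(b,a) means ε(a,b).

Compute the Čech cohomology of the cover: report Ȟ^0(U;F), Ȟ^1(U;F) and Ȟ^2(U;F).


intersection data:
  U12={p1} U13={p2} U14={p7} U15={p3} U23={p5} U45={p6}
C dims 5,6; δ0: rk 5, SNF 1^4·2
Ȟ^0 = (5 − 5) − 0 = 0, so Ȟ^0 ≅ 0
Ȟ^1 = (6 − 0) − 5 = 1 plus torsion [2], so Ȟ^1 ≅ Z ⊕ Z/2
Ȟ^2 = (0 − 0) − 0 = 0, so Ȟ^2 ≅ 0

Ȟ^0(U;F) ≅ 0, Ȟ^1(U;F) ≅ Z ⊕ Z/2, Ȟ^2(U;F) ≅ 0


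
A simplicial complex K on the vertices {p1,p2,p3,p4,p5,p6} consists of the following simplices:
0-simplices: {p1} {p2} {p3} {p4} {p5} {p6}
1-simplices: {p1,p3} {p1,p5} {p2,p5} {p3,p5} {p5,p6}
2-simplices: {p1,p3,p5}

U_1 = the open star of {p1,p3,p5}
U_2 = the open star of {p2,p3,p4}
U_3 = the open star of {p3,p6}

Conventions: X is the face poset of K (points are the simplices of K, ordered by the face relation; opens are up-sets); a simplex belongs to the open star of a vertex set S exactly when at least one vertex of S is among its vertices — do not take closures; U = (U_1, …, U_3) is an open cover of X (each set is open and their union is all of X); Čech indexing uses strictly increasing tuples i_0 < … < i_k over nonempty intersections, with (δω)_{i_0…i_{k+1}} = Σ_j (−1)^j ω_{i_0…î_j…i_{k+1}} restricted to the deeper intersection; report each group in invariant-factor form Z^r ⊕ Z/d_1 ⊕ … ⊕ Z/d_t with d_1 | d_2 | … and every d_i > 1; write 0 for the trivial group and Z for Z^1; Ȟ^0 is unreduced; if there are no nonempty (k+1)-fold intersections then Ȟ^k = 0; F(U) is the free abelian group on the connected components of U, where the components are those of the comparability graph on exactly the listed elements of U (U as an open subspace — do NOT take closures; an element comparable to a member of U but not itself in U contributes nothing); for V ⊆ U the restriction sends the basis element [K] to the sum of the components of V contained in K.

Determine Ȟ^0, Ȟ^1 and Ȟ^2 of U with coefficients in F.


cover nerve:
  U1={{p1},{p3},{p5},{p1,p3},{p1,p5},{p2,p5},{p3,p5},{p5,p6},{p1,p3,p5}} U2={{p2},{p3},{p4},{p1,p3},{p2,p5},{p3,p5},{p1,p3,p5}} U3={{p3},{p6},{p1,p3},{p3,p5},{p5,p6},{p1,p3,p5}}
  U12={{p3},{p1,p3},{p2,p5},{p3,p5},{p1,p3,p5}} U13={{p3},{p1,p3},{p3,p5},{p5,p6},{p1,p3,p5}} U23={{p3},{p1,p3},{p3,p5},{p1,p3,p5}}
  U123={{p3},{p1,p3},{p3,p5},{p1,p3,p5}}
components per intersection:
  U1: {{p1},{p3},{p5},{p1,p3},{p1,p5},{p2,p5},{p3,p5},{p5,p6},{p1,p3,p5}}
  U2: {{p2},{p2,p5}} {{p3},{p1,p3},{p3,p5},{p1,p3,p5}} {{p4}}
  U3: {{p3},{p1,p3},{p3,p5},{p1,p3,p5}} {{p6},{p5,p6}}
  U12: {{p3},{p1,p3},{p3,p5},{p1,p3,p5}} {{p2,p5}}
  U13: {{p3},{p1,p3},{p3,p5},{p1,p3,p5}} {{p5,p6}}
  U23: {{p3},{p1,p3},{p3,p5},{p1,p3,p5}}
  U123: {{p3},{p1,p3},{p3,p5},{p1,p3,p5}}
C dims 6,5,1; δ0: rk 4, SNF 1^4; δ1: rk 1, SNF 1^1
Ȟ^0: (6−4)−0=2 ⇒ Z^2
Ȟ^1: (5−1)−4=0 ⇒ 0
Ȟ^2: (1−0)−1=0 ⇒ 0

Ȟ^0(U;F) ≅ Z^2, Ȟ^1(U;F) ≅ 0 and Ȟ^2(U;F) ≅ 0


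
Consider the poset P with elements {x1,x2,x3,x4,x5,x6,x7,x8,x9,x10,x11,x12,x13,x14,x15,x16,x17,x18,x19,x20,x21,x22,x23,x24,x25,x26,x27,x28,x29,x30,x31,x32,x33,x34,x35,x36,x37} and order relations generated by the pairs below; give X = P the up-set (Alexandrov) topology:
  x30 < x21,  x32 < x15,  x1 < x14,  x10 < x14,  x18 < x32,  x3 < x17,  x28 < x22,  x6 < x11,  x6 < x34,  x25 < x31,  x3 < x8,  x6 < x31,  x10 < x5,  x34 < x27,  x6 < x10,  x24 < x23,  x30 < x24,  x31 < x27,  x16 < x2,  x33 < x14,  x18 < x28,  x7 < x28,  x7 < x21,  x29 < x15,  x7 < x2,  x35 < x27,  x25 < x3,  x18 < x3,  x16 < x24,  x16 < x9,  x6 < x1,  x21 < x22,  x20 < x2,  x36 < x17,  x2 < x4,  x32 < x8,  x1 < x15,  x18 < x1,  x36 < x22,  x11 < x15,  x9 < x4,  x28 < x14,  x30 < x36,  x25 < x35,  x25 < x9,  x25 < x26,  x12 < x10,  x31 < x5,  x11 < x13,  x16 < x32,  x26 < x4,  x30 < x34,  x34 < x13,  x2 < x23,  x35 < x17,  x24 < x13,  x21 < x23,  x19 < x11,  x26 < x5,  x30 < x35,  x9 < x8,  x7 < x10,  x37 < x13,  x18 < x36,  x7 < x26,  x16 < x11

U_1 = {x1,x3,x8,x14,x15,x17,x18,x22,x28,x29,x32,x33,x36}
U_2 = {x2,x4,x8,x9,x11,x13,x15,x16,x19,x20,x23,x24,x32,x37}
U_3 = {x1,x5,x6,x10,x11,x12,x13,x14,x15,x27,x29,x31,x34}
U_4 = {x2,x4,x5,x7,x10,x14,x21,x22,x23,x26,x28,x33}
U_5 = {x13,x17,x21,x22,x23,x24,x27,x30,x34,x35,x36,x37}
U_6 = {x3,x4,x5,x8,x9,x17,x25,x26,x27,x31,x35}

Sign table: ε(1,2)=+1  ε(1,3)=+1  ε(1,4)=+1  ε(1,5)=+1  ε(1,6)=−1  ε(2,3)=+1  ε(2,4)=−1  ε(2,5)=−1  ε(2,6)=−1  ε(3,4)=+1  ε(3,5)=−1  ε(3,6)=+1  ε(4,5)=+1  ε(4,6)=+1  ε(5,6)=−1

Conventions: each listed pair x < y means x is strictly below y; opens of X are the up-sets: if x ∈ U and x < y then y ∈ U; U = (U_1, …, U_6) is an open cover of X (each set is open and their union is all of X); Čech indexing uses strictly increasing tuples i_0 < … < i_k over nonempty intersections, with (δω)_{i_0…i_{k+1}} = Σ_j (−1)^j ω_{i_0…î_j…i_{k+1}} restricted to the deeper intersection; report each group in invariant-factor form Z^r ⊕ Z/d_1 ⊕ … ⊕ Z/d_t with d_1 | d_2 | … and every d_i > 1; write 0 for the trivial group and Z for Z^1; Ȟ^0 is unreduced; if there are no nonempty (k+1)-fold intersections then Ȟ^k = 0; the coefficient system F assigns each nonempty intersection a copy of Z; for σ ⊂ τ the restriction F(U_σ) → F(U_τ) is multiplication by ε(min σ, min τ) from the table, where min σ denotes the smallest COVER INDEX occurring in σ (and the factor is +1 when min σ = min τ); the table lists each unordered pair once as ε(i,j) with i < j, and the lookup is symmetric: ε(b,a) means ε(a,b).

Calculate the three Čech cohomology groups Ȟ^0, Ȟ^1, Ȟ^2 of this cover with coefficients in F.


nonempty intersections:
  U12={x8,x15,x32} U13={x1,x14,x15,x29} U14={x14,x22,x28,x33} U15={x17,x22,x36} U16={x3,x8,x17} U23={x11,x13,x15} U24={x2,x4,x23} U25={x13,x23,x24,x37} U26={x4,x8,x9} U34={x5,x10,x14} U35={x13,x27,x34} U36={x5,x27,x31} U45={x21,x22,x23} U46={x4,x5,x26} U56={x17,x27,x35}
  U123={x15} U126={x8} U134={x14} U145={x22} U156={x17} U235={x13} U245={x23} U246={x4} U346={x5} U356={x27}
C dims 6,15,10; δ0: rk 6, SNF 1^5·2; δ1: rk 9, SNF 1^9
Ȟ^0: (6−6)−0=0 ⇒ 0
Ȟ^1: (15−9)−6=0 plus torsion [2] ⇒ Z/2
Ȟ^2: (10−0)−9=1 ⇒ Z

Ȟ^0(U;F) ≅ 0; Ȟ^1(U;F) ≅ Z/2; Ȟ^2(U;F) ≅ Z


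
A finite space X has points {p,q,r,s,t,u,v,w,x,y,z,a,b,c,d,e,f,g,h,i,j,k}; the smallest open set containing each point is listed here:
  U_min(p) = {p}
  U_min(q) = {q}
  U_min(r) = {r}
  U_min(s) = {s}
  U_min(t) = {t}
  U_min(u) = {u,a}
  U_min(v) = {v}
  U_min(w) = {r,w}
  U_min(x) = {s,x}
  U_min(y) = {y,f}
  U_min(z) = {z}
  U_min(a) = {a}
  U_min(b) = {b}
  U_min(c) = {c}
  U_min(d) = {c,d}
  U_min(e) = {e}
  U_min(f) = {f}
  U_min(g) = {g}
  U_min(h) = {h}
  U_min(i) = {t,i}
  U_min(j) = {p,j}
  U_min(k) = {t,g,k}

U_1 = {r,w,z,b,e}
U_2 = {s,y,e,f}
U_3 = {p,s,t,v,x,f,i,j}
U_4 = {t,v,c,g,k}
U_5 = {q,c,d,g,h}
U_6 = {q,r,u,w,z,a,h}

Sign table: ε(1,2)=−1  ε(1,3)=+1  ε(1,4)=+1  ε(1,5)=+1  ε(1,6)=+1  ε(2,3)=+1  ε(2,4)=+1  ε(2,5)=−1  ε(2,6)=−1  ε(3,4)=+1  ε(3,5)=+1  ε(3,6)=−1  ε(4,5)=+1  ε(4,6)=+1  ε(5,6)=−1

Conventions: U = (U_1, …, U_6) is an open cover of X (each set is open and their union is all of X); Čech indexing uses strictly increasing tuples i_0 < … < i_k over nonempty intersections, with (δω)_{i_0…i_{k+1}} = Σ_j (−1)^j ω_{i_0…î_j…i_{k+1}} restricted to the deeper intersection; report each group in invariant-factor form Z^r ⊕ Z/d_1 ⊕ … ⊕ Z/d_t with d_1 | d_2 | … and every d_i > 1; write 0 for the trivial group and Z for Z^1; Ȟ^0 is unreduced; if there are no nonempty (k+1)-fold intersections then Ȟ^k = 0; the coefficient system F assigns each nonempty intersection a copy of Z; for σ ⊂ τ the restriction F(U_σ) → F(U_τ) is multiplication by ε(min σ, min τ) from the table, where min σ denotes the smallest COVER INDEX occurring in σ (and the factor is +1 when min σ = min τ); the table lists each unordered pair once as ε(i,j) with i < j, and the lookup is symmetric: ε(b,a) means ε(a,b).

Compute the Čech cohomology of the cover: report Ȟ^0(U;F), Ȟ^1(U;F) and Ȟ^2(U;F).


nonempty intersections:
  U12={e} U16={r,w,z} U23={s,f} U34={t,v} U45={c,g} U56={q,h}
C dims 6,6; δ0: rk 5, SNF 1^5
Ȟ^0: (6−5)−0=1 ⇒ Z
Ȟ^1: (6−0)−5=1 ⇒ Z
Ȟ^2: (0−0)−0=0 ⇒ 0

Ȟ^0(U;F) ≅ Z, Ȟ^1(U;F) ≅ Z, Ȟ^2(U;F) ≅ 0


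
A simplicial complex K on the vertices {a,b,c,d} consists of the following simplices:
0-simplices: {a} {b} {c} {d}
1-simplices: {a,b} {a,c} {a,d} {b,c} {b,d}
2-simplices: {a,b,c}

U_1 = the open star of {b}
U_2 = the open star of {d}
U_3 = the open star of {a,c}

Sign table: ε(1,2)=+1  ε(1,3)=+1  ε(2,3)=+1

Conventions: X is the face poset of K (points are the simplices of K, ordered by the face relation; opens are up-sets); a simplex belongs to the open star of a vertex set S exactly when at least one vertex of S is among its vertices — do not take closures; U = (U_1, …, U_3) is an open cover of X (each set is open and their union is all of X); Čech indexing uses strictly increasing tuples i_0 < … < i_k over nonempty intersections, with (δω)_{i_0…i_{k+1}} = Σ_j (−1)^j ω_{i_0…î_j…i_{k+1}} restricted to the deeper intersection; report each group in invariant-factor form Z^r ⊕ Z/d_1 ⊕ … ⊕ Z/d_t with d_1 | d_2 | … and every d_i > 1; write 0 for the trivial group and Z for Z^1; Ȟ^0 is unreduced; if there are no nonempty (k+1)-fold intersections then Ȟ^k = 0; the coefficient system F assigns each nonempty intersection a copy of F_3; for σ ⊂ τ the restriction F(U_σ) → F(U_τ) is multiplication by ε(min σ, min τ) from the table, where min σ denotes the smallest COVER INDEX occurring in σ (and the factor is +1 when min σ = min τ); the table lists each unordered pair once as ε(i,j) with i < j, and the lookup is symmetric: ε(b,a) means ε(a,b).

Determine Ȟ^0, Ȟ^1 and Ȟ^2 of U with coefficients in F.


nerve of the cover:
  U1={{b},{a,b},{b,c},{b,d},{a,b,c}} U2={{d},{a,d},{b,d}} U3={{a},{c},{a,b},{a,c},{a,d},{b,c},{a,b,c}}
  U12={{b,d}} U13={{a,b},{b,c},{a,b,c}} U23={{a,d}}
C dims 3,3; δ0: rk_F3 2
Ȟ^0 = (3 − 2) − 0 = 1, so Ȟ^0 ≅ Z/3
Ȟ^1 = (3 − 0) − 2 = 1, so Ȟ^1 ≅ Z/3
Ȟ^2 = (0 − 0) − 0 = 0, so Ȟ^2 ≅ 0

Ȟ^0 = Z/3,  Ȟ^1 = Z/3,  Ȟ^2 = 0


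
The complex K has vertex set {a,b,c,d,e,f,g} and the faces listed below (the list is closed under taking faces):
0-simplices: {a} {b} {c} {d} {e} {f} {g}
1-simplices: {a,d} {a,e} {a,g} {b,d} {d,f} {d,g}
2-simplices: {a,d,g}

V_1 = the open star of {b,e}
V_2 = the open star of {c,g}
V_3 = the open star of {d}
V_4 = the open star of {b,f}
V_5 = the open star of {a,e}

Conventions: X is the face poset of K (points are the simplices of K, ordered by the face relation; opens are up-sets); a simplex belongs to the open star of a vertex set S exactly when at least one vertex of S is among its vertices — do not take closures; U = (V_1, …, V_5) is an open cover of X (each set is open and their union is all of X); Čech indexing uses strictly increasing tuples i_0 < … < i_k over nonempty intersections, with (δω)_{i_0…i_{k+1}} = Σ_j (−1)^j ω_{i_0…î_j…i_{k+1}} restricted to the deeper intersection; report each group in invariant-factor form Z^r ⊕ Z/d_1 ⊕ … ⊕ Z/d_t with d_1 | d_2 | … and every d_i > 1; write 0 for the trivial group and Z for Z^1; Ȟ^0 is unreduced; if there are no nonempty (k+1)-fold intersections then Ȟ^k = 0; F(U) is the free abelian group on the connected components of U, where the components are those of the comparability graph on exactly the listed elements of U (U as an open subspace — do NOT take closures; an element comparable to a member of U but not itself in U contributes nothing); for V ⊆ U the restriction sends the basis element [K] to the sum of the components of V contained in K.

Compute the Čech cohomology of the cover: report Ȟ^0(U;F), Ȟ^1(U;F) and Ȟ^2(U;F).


nonempty overlaps:
  V1={{b},{e},{a,e},{b,d}} V2={{c},{g},{a,g},{d,g},{a,d,g}} V3={{d},{a,d},{b,d},{d,f},{d,g},{a,d,g}} V4={{b},{f},{b,d},{d,f}} V5={{a},{e},{a,d},{a,e},{a,g},{a,d,g}}
  V13={{b,d}} V14={{b},{b,d}} V15={{e},{a,e}} V23={{d,g},{a,d,g}} V25={{a,g},{a,d,g}} V34={{b,d},{d,f}} V35={{a,d},{a,d,g}}
  V134={{b,d}} V235={{a,d,g}}
components per intersection:
  V1: {{b},{b,d}} {{e},{a,e}}
  V2: {{c}} {{g},{a,g},{d,g},{a,d,g}}
  V3: {{d},{a,d},{b,d},{d,f},{d,g},{a,d,g}}
  V4: {{b},{b,d}} {{f},{d,f}}
  V5: {{a},{e},{a,d},{a,e},{a,g},{a,d,g}}
  V13: {{b,d}}
  V14: {{b},{b,d}}
  V15: {{e},{a,e}}
  V23: {{d,g},{a,d,g}}
  V25: {{a,g},{a,d,g}}
  V34: {{b,d}} {{d,f}}
  V35: {{a,d},{a,d,g}}
  V134: {{b,d}}
  V235: {{a,d,g}}
C dims 8,8,2; δ0: rk 6, SNF 1^6; δ1: rk 2, SNF 1^2
degree 0: 8−6−0 = 2 → Ȟ^0 ≅ Z^2
degree 1: 8−2−6 = 0 → Ȟ^1 ≅ 0
degree 2: 2−0−2 = 0 → Ȟ^2 ≅ 0

Ȟ^0(U;F) ≅ Z^2, Ȟ^1(U;F) ≅ 0 and Ȟ^2(U;F) ≅ 0


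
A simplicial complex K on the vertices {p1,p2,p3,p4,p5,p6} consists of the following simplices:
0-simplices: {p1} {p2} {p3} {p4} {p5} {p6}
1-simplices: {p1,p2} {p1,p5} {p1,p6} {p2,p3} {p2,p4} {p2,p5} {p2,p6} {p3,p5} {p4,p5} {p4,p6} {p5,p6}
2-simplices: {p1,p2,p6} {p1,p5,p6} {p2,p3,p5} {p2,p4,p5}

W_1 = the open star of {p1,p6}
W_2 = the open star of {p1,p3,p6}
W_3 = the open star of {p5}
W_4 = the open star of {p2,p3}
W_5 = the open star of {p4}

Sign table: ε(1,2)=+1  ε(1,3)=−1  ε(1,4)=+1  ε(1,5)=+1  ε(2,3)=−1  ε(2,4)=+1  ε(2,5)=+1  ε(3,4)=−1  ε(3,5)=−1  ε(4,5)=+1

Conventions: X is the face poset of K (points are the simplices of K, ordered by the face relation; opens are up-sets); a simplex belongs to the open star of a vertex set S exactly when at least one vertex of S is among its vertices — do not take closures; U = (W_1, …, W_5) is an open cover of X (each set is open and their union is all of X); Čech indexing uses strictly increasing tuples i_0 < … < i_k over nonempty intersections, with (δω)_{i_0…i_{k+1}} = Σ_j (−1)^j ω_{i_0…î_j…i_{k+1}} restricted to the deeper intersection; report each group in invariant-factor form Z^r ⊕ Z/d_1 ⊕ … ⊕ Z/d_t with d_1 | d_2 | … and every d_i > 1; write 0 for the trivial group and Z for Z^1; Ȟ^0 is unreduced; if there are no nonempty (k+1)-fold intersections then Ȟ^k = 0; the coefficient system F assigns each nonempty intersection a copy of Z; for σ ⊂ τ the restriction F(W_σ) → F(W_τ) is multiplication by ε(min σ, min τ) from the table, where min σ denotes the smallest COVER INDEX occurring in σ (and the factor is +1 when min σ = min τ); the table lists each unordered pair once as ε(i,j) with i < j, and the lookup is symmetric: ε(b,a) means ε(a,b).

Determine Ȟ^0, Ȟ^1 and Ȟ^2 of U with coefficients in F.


Ȟ^0 ≅ Z; Ȟ^1 ≅ Z; Ȟ^2 ≅ 0

nerve simplices:
  W1={{p1},{p6},{p1,p2},{p1,p5},{p1,p6},{p2,p6},{p4,p6},{p5,p6},{p1,p2,p6},{p1,p5,p6}} W2={{p1},{p3},{p6},{p1,p2},{p1,p5},{p1,p6},{p2,p3},{p2,p6},{p3,p5},{p4,p6},{p5,p6},{p1,p2,p6},{p1,p5,p6},{p2,p3,p5}} W3={{p5},{p1,p5},{p2,p5},{p3,p5},{p4,p5},{p5,p6},{p1,p5,p6},{p2,p3,p5},{p2,p4,p5}} W4={{p2},{p3},{p1,p2},{p2,p3},{p2,p4},{p2,p5},{p2,p6},{p3,p5},{p1,p2,p6},{p2,p3,p5},{p2,p4,p5}} W5={{p4},{p2,p4},{p4,p5},{p4,p6},{p2,p4,p5}}
  W12={{p1},{p6},{p1,p2},{p1,p5},{p1,p6},{p2,p6},{p4,p6},{p5,p6},{p1,p2,p6},{p1,p5,p6}} W13={{p1,p5},{p5,p6},{p1,p5,p6}} W14={{p1,p2},{p2,p6},{p1,p2,p6}} W15={{p4,p6}} W23={{p1,p5},{p3,p5},{p5,p6},{p1,p5,p6},{p2,p3,p5}} W24={{p3},{p1,p2},{p2,p3},{p2,p6},{p3,p5},{p1,p2,p6},{p2,p3,p5}} W25={{p4,p6}} W34={{p2,p5},{p3,p5},{p2,p3,p5},{p2,p4,p5}} W35={{p4,p5},{p2,p4,p5}} W45={{p2,p4},{p2,p4,p5}}
  W123={{p1,p5},{p5,p6},{p1,p5,p6}} W124={{p1,p2},{p2,p6},{p1,p2,p6}} W125={{p4,p6}} W234={{p3,p5},{p2,p3,p5}} W345={{p2,p4,p5}}
C dims 5,10,5; δ0: rk 4, SNF 1^4; δ1: rk 5, SNF 1^5
degree 0: 5−4−0 = 1 → Ȟ^0 ≅ Z
degree 1: 10−5−4 = 1 → Ȟ^1 ≅ Z
degree 2: 5−0−5 = 0 → Ȟ^2 ≅ 0
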